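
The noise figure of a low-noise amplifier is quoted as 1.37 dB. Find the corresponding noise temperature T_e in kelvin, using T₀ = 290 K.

108 K

F = 10^(1.37/10) = 1.37088
T_e = (F − 1)·T₀ = (1.37088 − 1) × 290 = 108 K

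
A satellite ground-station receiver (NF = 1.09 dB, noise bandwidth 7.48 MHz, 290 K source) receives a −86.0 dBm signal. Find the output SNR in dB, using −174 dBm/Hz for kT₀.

18.2 dB

Noise floor: N = −174 + 10 log₁₀(B) + NF
10 log₁₀(7.48×10⁶) = 68.74 dB
N = −174 + 68.74 + 1.09 = −104.17 dBm
SNR = P_sig − N = −86.0 − (−104.17) = 18.17 dB → 18.2 dB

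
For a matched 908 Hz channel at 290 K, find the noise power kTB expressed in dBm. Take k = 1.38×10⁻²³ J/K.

P_n = kTB = 1.38×10⁻²³ × 290 × 9.08×10² = 3.63×10⁻¹⁸ W
In dBm: 10 log₁₀(3.63×10⁻¹⁸ / 10⁻³) = −144.4 dBm

−144.4 dBm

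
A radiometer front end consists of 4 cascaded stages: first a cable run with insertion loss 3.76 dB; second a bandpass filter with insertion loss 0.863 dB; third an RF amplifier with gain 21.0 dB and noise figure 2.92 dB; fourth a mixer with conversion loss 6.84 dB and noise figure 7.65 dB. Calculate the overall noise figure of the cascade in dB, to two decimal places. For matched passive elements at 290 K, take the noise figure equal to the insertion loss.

7.63 dB

Convert to linear (a loss of L dB is a gain of −L dB): F_i = 10^(NF_i/10), G_i = 10^(G_i,dB/10)
  Stage 1: F_1 = 10^(3.76/10) = 2.377, G_1 = 10^(−3.76/10) = 0.4207
  Stage 2: F_2 = 10^(0.863/10) = 1.220, G_2 = 10^(−0.863/10) = 0.8198
  Stage 3: F_3 = 10^(2.92/10) = 1.959, G_3 = 10^(21.0/10) = 125.9
  Stage 4: F_4 = 10^(7.65/10) = 5.821, G_4 = 10^(−6.84/10) = 0.2070
Friis cascade:
  F = 2.377 + (1.220 − 1)/0.4207 + (1.959 − 1)/0.3449 + (5.821 − 1)/43.42 = 5.790
NF = 10 log₁₀(5.790) = 7.63 dB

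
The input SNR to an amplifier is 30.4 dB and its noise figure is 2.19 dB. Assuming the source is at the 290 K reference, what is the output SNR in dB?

By definition F = SNR_in/SNR_out, so in dB: SNR_out = SNR_in − NF
SNR_out = 30.4 − 2.19 = 28.21 dB

28.21 dB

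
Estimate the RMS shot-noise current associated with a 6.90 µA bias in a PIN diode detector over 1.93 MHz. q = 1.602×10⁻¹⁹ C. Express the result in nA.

2.07 nA

I_n = √(2qI·B)
2qI·B = 2 × 1.602×10⁻¹⁹ × 6.90×10⁻⁶ × 1.93×10⁶ = 4.27×10⁻¹⁸ A²
I_n = √(4.27×10⁻¹⁸) = 2.07×10⁻⁹ A = 2.07 nA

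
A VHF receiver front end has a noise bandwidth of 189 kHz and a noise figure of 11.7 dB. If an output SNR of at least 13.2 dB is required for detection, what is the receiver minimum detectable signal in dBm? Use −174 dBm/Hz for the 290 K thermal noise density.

−96.3 dBm

Sensitivity = −174 + 10 log₁₀(B) + NF + SNR_min
= −174 + 52.76 + 11.7 + 13.2
= −96.34 dBm → −96.3 dBm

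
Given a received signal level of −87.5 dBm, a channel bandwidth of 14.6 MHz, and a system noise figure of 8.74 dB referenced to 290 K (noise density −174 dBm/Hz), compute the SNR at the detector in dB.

6.1 dB

Noise floor: N = −174 + 10 log₁₀(B) + NF
10 log₁₀(1.46×10⁷) = 71.64 dB
N = −174 + 71.64 + 8.74 = −93.62 dBm
SNR = P_sig − N = −87.5 − (−93.62) = 6.12 dB → 6.1 dB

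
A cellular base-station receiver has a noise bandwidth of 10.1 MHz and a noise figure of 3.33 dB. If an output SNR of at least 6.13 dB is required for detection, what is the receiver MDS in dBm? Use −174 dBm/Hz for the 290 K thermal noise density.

Sensitivity = −174 + 10 log₁₀(B) + NF + SNR_min
= −174 + 70.04 + 3.33 + 6.13
= −94.50 dBm → −94.5 dBm

−94.5 dBm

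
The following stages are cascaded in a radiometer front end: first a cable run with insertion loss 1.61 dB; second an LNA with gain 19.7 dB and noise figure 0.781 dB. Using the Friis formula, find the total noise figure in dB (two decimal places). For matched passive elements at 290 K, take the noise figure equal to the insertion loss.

Convert to linear (a loss of L dB is a gain of −L dB): F_i = 10^(NF_i/10), G_i = 10^(G_i,dB/10)
  Stage 1: F_1 = 10^(1.61/10) = 1.449, G_1 = 10^(−1.61/10) = 0.6902
  Stage 2: F_2 = 10^(0.781/10) = 1.197, G_2 = 10^(19.7/10) = 93.33
Friis cascade:
  F = 1.449 + (1.197 − 1)/0.6902 = 1.734
NF = 10 log₁₀(1.734) = 2.39 dB

2.39 dB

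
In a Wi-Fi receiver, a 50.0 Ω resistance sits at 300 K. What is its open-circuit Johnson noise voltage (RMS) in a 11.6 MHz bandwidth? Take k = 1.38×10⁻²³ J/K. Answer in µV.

3.10 µV

V_n = √(4kTRB)
4kTRB = 4 × 1.38×10⁻²³ × 300 × 5.00×10¹ × 1.16×10⁷ = 9.60×10⁻¹² V²
V_n = √(9.60×10⁻¹²) = 3.10×10⁻⁶ V = 3.10 µV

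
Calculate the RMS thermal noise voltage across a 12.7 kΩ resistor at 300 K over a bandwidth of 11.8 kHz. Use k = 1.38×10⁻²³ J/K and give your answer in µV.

V_n = √(4kTRB)
4kTRB = 4 × 1.38×10⁻²³ × 300 × 1.27×10⁴ × 1.18×10⁴ = 2.48×10⁻¹² V²
V_n = √(2.48×10⁻¹²) = 1.58×10⁻⁶ V = 1.58 µV

1.58 µV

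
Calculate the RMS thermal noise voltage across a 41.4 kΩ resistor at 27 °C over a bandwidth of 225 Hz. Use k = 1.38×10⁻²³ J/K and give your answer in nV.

393 nV

T = 27 °C + 273.15 = 300.15 K
V_n = √(4kTRB)
4kTRB = 4 × 1.38×10⁻²³ × 300.15 × 4.14×10⁴ × 2.25×10² = 1.54×10⁻¹³ V²
V_n = √(1.54×10⁻¹³) = 3.93×10⁻⁷ V = 393 nV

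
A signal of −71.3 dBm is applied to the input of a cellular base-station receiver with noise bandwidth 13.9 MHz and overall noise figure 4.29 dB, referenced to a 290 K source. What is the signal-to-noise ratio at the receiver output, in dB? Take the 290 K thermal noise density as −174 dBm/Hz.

Noise floor: N = −174 + 10 log₁₀(B) + NF
10 log₁₀(1.39×10⁷) = 71.43 dB
N = −174 + 71.43 + 4.29 = −98.28 dBm
SNR = P_sig − N = −71.3 − (−98.28) = 26.98 dB → 27.0 dB

27.0 dB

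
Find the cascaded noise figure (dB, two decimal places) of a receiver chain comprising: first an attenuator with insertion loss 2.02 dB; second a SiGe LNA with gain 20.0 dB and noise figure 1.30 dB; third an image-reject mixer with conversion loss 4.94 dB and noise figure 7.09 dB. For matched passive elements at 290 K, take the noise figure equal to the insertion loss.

3.45 dB

Convert to linear (a loss of L dB is a gain of −L dB): F_i = 10^(NF_i/10), G_i = 10^(G_i,dB/10)
  Stage 1: F_1 = 10^(2.02/10) = 1.592, G_1 = 10^(−2.02/10) = 0.6281
  Stage 2: F_2 = 10^(1.30/10) = 1.349, G_2 = 10^(20.0/10) = 100.0
  Stage 3: F_3 = 10^(7.09/10) = 5.117, G_3 = 10^(−4.94/10) = 0.3206
Friis cascade:
  F = 1.592 + (1.349 − 1)/0.6281 + (5.117 − 1)/62.81 = 2.213
NF = 10 log₁₀(2.213) = 3.45 dB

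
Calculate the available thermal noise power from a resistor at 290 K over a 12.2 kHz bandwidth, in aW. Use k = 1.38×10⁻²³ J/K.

48.8 aW

P_n = kTB = 1.38×10⁻²³ × 290 × 1.22×10⁴ = 4.88×10⁻¹⁷ W = 48.8 aW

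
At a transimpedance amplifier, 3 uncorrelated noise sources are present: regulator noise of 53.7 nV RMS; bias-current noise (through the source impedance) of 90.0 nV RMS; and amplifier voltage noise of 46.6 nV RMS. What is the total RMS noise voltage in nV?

115 nV

Uncorrelated sources add in power (mean-square): V_tot = √(ΣV_i²)
V_tot = √[(5.37×10⁻⁸)² + (9.00×10⁻⁸)² + (4.66×10⁻⁸)²] = 1.15×10⁻⁷ V = 115 nV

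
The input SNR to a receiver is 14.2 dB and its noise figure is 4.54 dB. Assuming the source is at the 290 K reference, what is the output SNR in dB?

9.66 dB

By definition F = SNR_in/SNR_out, so in dB: SNR_out = SNR_in − NF
SNR_out = 14.2 − 4.54 = 9.66 dB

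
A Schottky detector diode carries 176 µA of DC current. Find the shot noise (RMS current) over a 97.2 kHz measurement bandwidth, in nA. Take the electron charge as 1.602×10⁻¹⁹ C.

2.34 nA

I_n = √(2qI·B)
2qI·B = 2 × 1.602×10⁻¹⁹ × 1.76×10⁻⁴ × 9.72×10⁴ = 5.48×10⁻¹⁸ A²
I_n = √(5.48×10⁻¹⁸) = 2.34×10⁻⁹ A = 2.34 nA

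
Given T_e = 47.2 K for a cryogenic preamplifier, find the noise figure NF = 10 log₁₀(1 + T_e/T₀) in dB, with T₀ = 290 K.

0.655 dB

F = 1 + T_e/T₀ = 1 + 47.2/290 = 1.16276
NF = 10 log₁₀(1.16276) = 0.655 dB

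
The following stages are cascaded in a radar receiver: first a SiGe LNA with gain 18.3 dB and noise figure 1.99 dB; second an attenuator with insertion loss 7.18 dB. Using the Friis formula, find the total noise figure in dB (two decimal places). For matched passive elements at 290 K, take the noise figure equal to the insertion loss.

Convert to linear (a loss of L dB is a gain of −L dB): F_i = 10^(NF_i/10), G_i = 10^(G_i,dB/10)
  Stage 1: F_1 = 10^(1.99/10) = 1.581, G_1 = 10^(18.3/10) = 67.61
  Stage 2: F_2 = 10^(7.18/10) = 5.224, G_2 = 10^(−7.18/10) = 0.1914
Friis cascade:
  F = 1.581 + (5.224 − 1)/67.61 = 1.644
NF = 10 log₁₀(1.644) = 2.16 dB

2.16 dB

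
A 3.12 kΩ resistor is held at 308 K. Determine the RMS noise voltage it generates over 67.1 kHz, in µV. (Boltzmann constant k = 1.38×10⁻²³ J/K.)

V_n = √(4kTRB)
4kTRB = 4 × 1.38×10⁻²³ × 308 × 3.12×10³ × 6.71×10⁴ = 3.56×10⁻¹² V²
V_n = √(3.56×10⁻¹²) = 1.89×10⁻⁶ V = 1.89 µV

1.89 µV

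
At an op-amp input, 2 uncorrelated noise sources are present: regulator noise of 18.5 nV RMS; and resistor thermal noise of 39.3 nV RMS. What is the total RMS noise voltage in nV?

43.4 nV

Uncorrelated sources add in power (mean-square): V_tot = √(ΣV_i²)
V_tot = √[(1.85×10⁻⁸)² + (3.93×10⁻⁸)²] = 4.34×10⁻⁸ V = 43.4 nV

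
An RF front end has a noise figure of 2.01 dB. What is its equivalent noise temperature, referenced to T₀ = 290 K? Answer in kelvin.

171 K

F = 10^(2.01/10) = 1.58855
T_e = (F − 1)·T₀ = (1.58855 − 1) × 290 = 171 K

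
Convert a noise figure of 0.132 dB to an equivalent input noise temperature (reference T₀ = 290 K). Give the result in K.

F = 10^(0.132/10) = 1.03086
T_e = (F − 1)·T₀ = (1.03086 − 1) × 290 = 8.95 K

8.95 K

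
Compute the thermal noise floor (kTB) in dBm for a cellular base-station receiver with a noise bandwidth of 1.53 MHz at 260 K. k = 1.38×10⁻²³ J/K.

−112.6 dBm

P_n = kTB = 1.38×10⁻²³ × 260 × 1.53×10⁶ = 5.49×10⁻¹⁵ W
In dBm: 10 log₁₀(5.49×10⁻¹⁵ / 10⁻³) = −112.6 dBm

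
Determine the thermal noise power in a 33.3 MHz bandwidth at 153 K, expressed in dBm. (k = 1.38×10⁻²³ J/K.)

P_n = kTB = 1.38×10⁻²³ × 153 × 3.33×10⁷ = 7.03×10⁻¹⁴ W
In dBm: 10 log₁₀(7.03×10⁻¹⁴ / 10⁻³) = −101.5 dBm

−101.5 dBm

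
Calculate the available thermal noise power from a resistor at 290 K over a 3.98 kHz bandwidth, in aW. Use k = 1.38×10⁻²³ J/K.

P_n = kTB = 1.38×10⁻²³ × 290 × 3.98×10³ = 1.59×10⁻¹⁷ W = 15.9 aW

15.9 aW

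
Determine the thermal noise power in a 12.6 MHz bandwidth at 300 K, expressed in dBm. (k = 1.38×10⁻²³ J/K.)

−102.8 dBm

P_n = kTB = 1.38×10⁻²³ × 300 × 1.26×10⁷ = 5.22×10⁻¹⁴ W
In dBm: 10 log₁₀(5.22×10⁻¹⁴ / 10⁻³) = −102.8 dBm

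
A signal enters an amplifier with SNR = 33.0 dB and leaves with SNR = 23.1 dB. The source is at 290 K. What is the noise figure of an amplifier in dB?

NF (dB) = SNR_in(dB) − SNR_out(dB) when the source is at T₀
NF = 33.0 − 23.1 = 9.9 dB

9.9 dB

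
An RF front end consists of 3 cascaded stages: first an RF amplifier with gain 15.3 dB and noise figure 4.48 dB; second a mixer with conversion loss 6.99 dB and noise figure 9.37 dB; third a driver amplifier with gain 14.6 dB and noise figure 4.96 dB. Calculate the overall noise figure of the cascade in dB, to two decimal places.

5.25 dB

Convert to linear (a loss of L dB is a gain of −L dB): F_i = 10^(NF_i/10), G_i = 10^(G_i,dB/10)
  Stage 1: F_1 = 10^(4.48/10) = 2.805, G_1 = 10^(15.3/10) = 33.88
  Stage 2: F_2 = 10^(9.37/10) = 8.650, G_2 = 10^(−6.99/10) = 0.2000
  Stage 3: F_3 = 10^(4.96/10) = 3.133, G_3 = 10^(14.6/10) = 28.84
Friis cascade:
  F = 2.805 + (8.650 − 1)/33.88 + (3.133 − 1)/6.776 = 3.346
NF = 10 log₁₀(3.346) = 5.25 dB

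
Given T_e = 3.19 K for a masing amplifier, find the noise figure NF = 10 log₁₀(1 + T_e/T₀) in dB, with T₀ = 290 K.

F = 1 + T_e/T₀ = 1 + 3.19/290 = 1.011
NF = 10 log₁₀(1.011) = 0.048 dB

0.048 dB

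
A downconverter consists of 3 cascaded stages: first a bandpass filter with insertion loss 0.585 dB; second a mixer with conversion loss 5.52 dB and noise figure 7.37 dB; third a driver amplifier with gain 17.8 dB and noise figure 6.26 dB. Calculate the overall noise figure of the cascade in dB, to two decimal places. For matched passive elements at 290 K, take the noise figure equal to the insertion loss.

Convert to linear (a loss of L dB is a gain of −L dB): F_i = 10^(NF_i/10), G_i = 10^(G_i,dB/10)
  Stage 1: F_1 = 10^(0.585/10) = 1.144, G_1 = 10^(−0.585/10) = 0.8740
  Stage 2: F_2 = 10^(7.37/10) = 5.458, G_2 = 10^(−5.52/10) = 0.2805
  Stage 3: F_3 = 10^(6.26/10) = 4.227, G_3 = 10^(17.8/10) = 60.26
Friis cascade:
  F = 1.144 + (5.458 − 1)/0.8740 + (4.227 − 1)/0.2452 = 19.40
NF = 10 log₁₀(19.40) = 12.88 dB

12.88 dB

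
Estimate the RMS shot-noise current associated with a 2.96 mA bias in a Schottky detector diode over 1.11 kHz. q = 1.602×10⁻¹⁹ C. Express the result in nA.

I_n = √(2qI·B)
2qI·B = 2 × 1.602×10⁻¹⁹ × 2.96×10⁻³ × 1.11×10³ = 1.05×10⁻¹⁸ A²
I_n = √(1.05×10⁻¹⁸) = 1.03×10⁻⁹ A = 1.03 nA

1.03 nA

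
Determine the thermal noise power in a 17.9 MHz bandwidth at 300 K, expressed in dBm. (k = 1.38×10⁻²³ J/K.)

−101.3 dBm

P_n = kTB = 1.38×10⁻²³ × 300 × 1.79×10⁷ = 7.41×10⁻¹⁴ W
In dBm: 10 log₁₀(7.41×10⁻¹⁴ / 10⁻³) = −101.3 dBm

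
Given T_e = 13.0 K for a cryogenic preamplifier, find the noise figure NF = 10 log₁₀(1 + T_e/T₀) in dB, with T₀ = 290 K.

F = 1 + T_e/T₀ = 1 + 13.0/290 = 1.04483
NF = 10 log₁₀(1.04483) = 0.190 dB

0.190 dB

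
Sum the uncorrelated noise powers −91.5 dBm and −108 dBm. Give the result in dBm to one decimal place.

Convert to linear, add, convert back:
P₁ = 7.08×10⁻¹³ W, P₂ = 1.58×10⁻¹⁴ W
P_tot = 7.24×10⁻¹³ W → 10 log₁₀(P_tot / 10⁻³) = −91.4 dBm

−91.4 dBm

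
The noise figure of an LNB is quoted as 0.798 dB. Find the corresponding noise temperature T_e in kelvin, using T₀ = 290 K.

F = 10^(0.798/10) = 1.20171
T_e = (F − 1)·T₀ = (1.20171 − 1) × 290 = 58.5 K

58.5 K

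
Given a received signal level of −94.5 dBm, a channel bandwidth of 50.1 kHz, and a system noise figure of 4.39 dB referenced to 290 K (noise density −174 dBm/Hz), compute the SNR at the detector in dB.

28.1 dB

Noise floor: N = −174 + 10 log₁₀(B) + NF
10 log₁₀(5.01×10⁴) = 47 dB
N = −174 + 47 + 4.39 = −122.61 dBm
SNR = P_sig − N = −94.5 − (−122.61) = 28.11 dB → 28.1 dB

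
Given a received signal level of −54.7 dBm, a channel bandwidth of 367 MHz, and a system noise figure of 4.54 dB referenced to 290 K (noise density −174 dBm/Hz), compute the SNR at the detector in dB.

29.1 dB

Noise floor: N = −174 + 10 log₁₀(B) + NF
10 log₁₀(3.67×10⁸) = 85.65 dB
N = −174 + 85.65 + 4.54 = −83.81 dBm
SNR = P_sig − N = −54.7 − (−83.81) = 29.11 dB → 29.1 dB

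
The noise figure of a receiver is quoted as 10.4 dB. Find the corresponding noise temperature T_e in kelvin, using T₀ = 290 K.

2890 K

F = 10^(10.4/10) = 10.9648
T_e = (F − 1)·T₀ = (10.9648 − 1) × 290 = 2890 K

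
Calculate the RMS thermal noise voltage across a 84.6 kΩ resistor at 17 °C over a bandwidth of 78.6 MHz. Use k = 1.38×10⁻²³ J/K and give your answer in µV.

326 µV

T = 17 °C + 273.15 = 290.15 K
V_n = √(4kTRB)
4kTRB = 4 × 1.38×10⁻²³ × 290.15 × 8.46×10⁴ × 7.86×10⁷ = 1.07×10⁻⁷ V²
V_n = √(1.07×10⁻⁷) = 3.26×10⁻⁴ V = 326 µV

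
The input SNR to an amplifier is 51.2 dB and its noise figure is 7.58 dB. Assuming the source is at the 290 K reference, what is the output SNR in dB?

By definition F = SNR_in/SNR_out, so in dB: SNR_out = SNR_in − NF
SNR_out = 51.2 − 7.58 = 43.62 dB

43.62 dB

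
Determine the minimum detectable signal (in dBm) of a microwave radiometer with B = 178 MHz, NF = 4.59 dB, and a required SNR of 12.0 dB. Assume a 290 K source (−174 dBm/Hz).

Sensitivity = −174 + 10 log₁₀(B) + NF + SNR_min
= −174 + 82.5 + 4.59 + 12.0
= −74.91 dBm → −74.9 dBm

−74.9 dBm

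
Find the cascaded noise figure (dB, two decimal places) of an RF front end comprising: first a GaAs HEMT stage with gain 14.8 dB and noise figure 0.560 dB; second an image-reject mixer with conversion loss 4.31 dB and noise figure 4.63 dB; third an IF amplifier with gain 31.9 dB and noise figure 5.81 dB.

1.62 dB

Convert to linear (a loss of L dB is a gain of −L dB): F_i = 10^(NF_i/10), G_i = 10^(G_i,dB/10)
  Stage 1: F_1 = 10^(0.560/10) = 1.138, G_1 = 10^(14.8/10) = 30.20
  Stage 2: F_2 = 10^(4.63/10) = 2.904, G_2 = 10^(−4.31/10) = 0.3707
  Stage 3: F_3 = 10^(5.81/10) = 3.811, G_3 = 10^(31.9/10) = 1549
Friis cascade:
  F = 1.138 + (2.904 − 1)/30.20 + (3.811 − 1)/11.19 = 1.452
NF = 10 log₁₀(1.452) = 1.62 dB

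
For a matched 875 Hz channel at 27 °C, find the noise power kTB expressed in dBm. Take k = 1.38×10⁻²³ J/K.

T = 27 °C + 273.15 = 300.15 K
P_n = kTB = 1.38×10⁻²³ × 300.15 × 8.75×10² = 3.62×10⁻¹⁸ W
In dBm: 10 log₁₀(3.62×10⁻¹⁸ / 10⁻³) = −144.4 dBm

−144.4 dBm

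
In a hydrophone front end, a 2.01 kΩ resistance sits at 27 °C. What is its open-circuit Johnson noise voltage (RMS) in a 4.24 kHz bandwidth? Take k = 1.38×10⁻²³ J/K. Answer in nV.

376 nV

T = 27 °C + 273.15 = 300.15 K
V_n = √(4kTRB)
4kTRB = 4 × 1.38×10⁻²³ × 300.15 × 2.01×10³ × 4.24×10³ = 1.41×10⁻¹³ V²
V_n = √(1.41×10⁻¹³) = 3.76×10⁻⁷ V = 376 nV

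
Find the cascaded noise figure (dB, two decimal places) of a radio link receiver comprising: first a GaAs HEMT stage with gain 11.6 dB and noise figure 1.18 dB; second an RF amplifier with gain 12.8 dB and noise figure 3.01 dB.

Convert to linear (a loss of L dB is a gain of −L dB): F_i = 10^(NF_i/10), G_i = 10^(G_i,dB/10)
  Stage 1: F_1 = 10^(1.18/10) = 1.312, G_1 = 10^(11.6/10) = 14.45
  Stage 2: F_2 = 10^(3.01/10) = 2.000, G_2 = 10^(12.8/10) = 19.05
Friis cascade:
  F = 1.312 + (2.000 − 1)/14.45 = 1.381
NF = 10 log₁₀(1.381) = 1.40 dB

1.40 dB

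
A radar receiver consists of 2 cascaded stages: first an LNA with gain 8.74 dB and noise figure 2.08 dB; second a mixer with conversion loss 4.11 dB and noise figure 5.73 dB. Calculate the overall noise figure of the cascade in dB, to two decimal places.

2.97 dB

Convert to linear (a loss of L dB is a gain of −L dB): F_i = 10^(NF_i/10), G_i = 10^(G_i,dB/10)
  Stage 1: F_1 = 10^(2.08/10) = 1.614, G_1 = 10^(8.74/10) = 7.482
  Stage 2: F_2 = 10^(5.73/10) = 3.741, G_2 = 10^(−4.11/10) = 0.3882
Friis cascade:
  F = 1.614 + (3.741 − 1)/7.482 = 1.981
NF = 10 log₁₀(1.981) = 2.97 dB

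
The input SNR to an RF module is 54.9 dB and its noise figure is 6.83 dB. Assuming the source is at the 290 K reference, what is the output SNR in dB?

48.07 dB

By definition F = SNR_in/SNR_out, so in dB: SNR_out = SNR_in − NF
SNR_out = 54.9 − 6.83 = 48.07 dB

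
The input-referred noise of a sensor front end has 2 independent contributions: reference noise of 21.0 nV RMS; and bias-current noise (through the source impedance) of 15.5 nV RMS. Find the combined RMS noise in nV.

Uncorrelated sources add in power (mean-square): V_tot = √(ΣV_i²)
V_tot = √[(2.10×10⁻⁸)² + (1.55×10⁻⁸)²] = 2.61×10⁻⁸ V = 26.1 nV

26.1 nV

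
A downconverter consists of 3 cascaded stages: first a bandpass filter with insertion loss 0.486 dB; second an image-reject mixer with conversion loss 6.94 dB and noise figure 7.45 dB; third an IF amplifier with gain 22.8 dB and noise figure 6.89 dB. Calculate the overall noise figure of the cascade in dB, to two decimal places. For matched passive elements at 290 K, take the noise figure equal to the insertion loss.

Convert to linear (a loss of L dB is a gain of −L dB): F_i = 10^(NF_i/10), G_i = 10^(G_i,dB/10)
  Stage 1: F_1 = 10^(0.486/10) = 1.118, G_1 = 10^(−0.486/10) = 0.8941
  Stage 2: F_2 = 10^(7.45/10) = 5.559, G_2 = 10^(−6.94/10) = 0.2023
  Stage 3: F_3 = 10^(6.89/10) = 4.887, G_3 = 10^(22.8/10) = 190.5
Friis cascade:
  F = 1.118 + (5.559 − 1)/0.8941 + (4.887 − 1)/0.1809 = 27.70
NF = 10 log₁₀(27.70) = 14.43 dB

14.43 dB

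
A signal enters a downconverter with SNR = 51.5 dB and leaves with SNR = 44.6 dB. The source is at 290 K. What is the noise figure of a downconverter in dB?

NF (dB) = SNR_in(dB) − SNR_out(dB) when the source is at T₀
NF = 51.5 − 44.6 = 6.9 dB

6.9 dB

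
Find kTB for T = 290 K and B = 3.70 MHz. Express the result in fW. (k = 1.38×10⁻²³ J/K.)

P_n = kTB = 1.38×10⁻²³ × 290 × 3.70×10⁶ = 1.48×10⁻¹⁴ W = 14.8 fW

14.8 fW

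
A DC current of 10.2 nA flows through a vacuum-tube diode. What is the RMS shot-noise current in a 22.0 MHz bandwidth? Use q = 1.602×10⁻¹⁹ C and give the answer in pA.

I_n = √(2qI·B)
2qI·B = 2 × 1.602×10⁻¹⁹ × 1.02×10⁻⁸ × 2.20×10⁷ = 7.19×10⁻²⁰ A²
I_n = √(7.19×10⁻²⁰) = 2.68×10⁻¹⁰ A = 268 pA

268 pA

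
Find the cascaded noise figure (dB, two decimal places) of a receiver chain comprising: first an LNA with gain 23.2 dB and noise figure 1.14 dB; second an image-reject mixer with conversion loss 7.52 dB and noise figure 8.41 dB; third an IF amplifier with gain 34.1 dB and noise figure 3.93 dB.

Convert to linear (a loss of L dB is a gain of −L dB): F_i = 10^(NF_i/10), G_i = 10^(G_i,dB/10)
  Stage 1: F_1 = 10^(1.14/10) = 1.300, G_1 = 10^(23.2/10) = 208.9
  Stage 2: F_2 = 10^(8.41/10) = 6.934, G_2 = 10^(−7.52/10) = 0.1770
  Stage 3: F_3 = 10^(3.93/10) = 2.472, G_3 = 10^(34.1/10) = 2570
Friis cascade:
  F = 1.300 + (6.934 − 1)/208.9 + (2.472 − 1)/36.98 = 1.368
NF = 10 log₁₀(1.368) = 1.36 dB

1.36 dB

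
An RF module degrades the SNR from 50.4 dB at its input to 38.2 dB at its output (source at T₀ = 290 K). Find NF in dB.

NF (dB) = SNR_in(dB) − SNR_out(dB) when the source is at T₀
NF = 50.4 − 38.2 = 12.2 dB

12.2 dB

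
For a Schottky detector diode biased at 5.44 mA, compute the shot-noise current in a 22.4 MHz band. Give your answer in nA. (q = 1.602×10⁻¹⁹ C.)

198 nA

I_n = √(2qI·B)
2qI·B = 2 × 1.602×10⁻¹⁹ × 5.44×10⁻³ × 2.24×10⁷ = 3.90×10⁻¹⁴ A²
I_n = √(3.90×10⁻¹⁴) = 1.98×10⁻⁷ A = 198 nA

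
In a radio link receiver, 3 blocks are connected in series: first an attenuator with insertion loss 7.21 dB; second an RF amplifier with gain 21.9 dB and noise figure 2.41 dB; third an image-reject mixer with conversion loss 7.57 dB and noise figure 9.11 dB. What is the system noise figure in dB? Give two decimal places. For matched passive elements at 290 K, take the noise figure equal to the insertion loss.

9.73 dB

Convert to linear (a loss of L dB is a gain of −L dB): F_i = 10^(NF_i/10), G_i = 10^(G_i,dB/10)
  Stage 1: F_1 = 10^(7.21/10) = 5.260, G_1 = 10^(−7.21/10) = 0.1901
  Stage 2: F_2 = 10^(2.41/10) = 1.742, G_2 = 10^(21.9/10) = 154.9
  Stage 3: F_3 = 10^(9.11/10) = 8.147, G_3 = 10^(−7.57/10) = 0.1750
Friis cascade:
  F = 5.260 + (1.742 − 1)/0.1901 + (8.147 − 1)/29.44 = 9.405
NF = 10 log₁₀(9.405) = 9.73 dB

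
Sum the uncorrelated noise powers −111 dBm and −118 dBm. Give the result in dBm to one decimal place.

−110.2 dBm

Convert to linear, add, convert back:
P₁ = 7.94×10⁻¹⁵ W, P₂ = 1.58×10⁻¹⁵ W
P_tot = 9.53×10⁻¹⁵ W → 10 log₁₀(P_tot / 10⁻³) = −110.2 dBm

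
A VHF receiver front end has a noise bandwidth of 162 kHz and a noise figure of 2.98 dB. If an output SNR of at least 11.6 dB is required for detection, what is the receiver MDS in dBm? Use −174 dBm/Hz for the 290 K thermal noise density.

Sensitivity = −174 + 10 log₁₀(B) + NF + SNR_min
= −174 + 52.1 + 2.98 + 11.6
= −107.32 dBm → −107.3 dBm

−107.3 dBm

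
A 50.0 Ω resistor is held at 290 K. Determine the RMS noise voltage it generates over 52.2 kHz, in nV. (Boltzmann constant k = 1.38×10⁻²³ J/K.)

204 nV

V_n = √(4kTRB)
4kTRB = 4 × 1.38×10⁻²³ × 290 × 5.00×10¹ × 5.22×10⁴ = 4.18×10⁻¹⁴ V²
V_n = √(4.18×10⁻¹⁴) = 2.04×10⁻⁷ V = 204 nV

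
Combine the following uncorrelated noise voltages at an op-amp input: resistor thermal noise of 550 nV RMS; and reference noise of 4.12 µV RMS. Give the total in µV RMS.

4.16 µV

Uncorrelated sources add in power (mean-square): V_tot = √(ΣV_i²)
V_tot = √[(5.50×10⁻⁷)² + (4.12×10⁻⁶)²] = 4.16×10⁻⁶ V = 4.16 µV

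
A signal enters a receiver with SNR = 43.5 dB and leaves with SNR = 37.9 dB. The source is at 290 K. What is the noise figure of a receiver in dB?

NF (dB) = SNR_in(dB) − SNR_out(dB) when the source is at T₀
NF = 43.5 − 37.9 = 5.6 dB

5.6 dB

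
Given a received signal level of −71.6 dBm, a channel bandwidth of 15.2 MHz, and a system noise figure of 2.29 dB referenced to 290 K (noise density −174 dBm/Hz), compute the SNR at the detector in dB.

28.3 dB

Noise floor: N = −174 + 10 log₁₀(B) + NF
10 log₁₀(1.52×10⁷) = 71.82 dB
N = −174 + 71.82 + 2.29 = −99.89 dBm
SNR = P_sig − N = −71.6 − (−99.89) = 28.29 dB → 28.3 dB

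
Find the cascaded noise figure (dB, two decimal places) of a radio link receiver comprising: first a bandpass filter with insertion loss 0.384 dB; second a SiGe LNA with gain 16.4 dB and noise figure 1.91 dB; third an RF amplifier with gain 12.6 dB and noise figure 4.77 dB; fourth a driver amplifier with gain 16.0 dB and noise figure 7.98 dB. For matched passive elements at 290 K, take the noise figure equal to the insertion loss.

Convert to linear (a loss of L dB is a gain of −L dB): F_i = 10^(NF_i/10), G_i = 10^(G_i,dB/10)
  Stage 1: F_1 = 10^(0.384/10) = 1.092, G_1 = 10^(−0.384/10) = 0.9154
  Stage 2: F_2 = 10^(1.91/10) = 1.552, G_2 = 10^(16.4/10) = 43.65
  Stage 3: F_3 = 10^(4.77/10) = 2.999, G_3 = 10^(12.6/10) = 18.20
  Stage 4: F_4 = 10^(7.98/10) = 6.281, G_4 = 10^(16.0/10) = 39.81
Friis cascade:
  F = 1.092 + (1.552 − 1)/0.9154 + (2.999 − 1)/39.96 + (6.281 − 1)/727.1 = 1.753
NF = 10 log₁₀(1.753) = 2.44 dB

2.44 dB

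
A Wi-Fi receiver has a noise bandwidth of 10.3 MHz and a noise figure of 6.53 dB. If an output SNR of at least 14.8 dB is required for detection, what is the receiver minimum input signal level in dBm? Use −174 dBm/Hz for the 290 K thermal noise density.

−82.5 dBm

Sensitivity = −174 + 10 log₁₀(B) + NF + SNR_min
= −174 + 70.13 + 6.53 + 14.8
= −82.54 dBm → −82.5 dBm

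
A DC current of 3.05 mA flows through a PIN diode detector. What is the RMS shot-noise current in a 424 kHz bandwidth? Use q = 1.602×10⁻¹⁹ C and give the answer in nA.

20.4 nA

I_n = √(2qI·B)
2qI·B = 2 × 1.602×10⁻¹⁹ × 3.05×10⁻³ × 4.24×10⁵ = 4.14×10⁻¹⁶ A²
I_n = √(4.14×10⁻¹⁶) = 2.04×10⁻⁸ A = 20.4 nA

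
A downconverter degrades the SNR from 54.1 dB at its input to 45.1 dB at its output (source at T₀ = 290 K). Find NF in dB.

NF (dB) = SNR_in(dB) − SNR_out(dB) when the source is at T₀
NF = 54.1 − 45.1 = 9.0 dB

9.0 dB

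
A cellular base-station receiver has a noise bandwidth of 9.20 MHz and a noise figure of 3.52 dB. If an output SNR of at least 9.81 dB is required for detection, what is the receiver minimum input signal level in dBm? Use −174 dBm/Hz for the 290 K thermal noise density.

Sensitivity = −174 + 10 log₁₀(B) + NF + SNR_min
= −174 + 69.64 + 3.52 + 9.81
= −91.03 dBm → −91.0 dBm

−91.0 dBm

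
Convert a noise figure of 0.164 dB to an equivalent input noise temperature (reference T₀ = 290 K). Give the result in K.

11.2 K

F = 10^(0.164/10) = 1.03848
T_e = (F − 1)·T₀ = (1.03848 − 1) × 290 = 11.2 K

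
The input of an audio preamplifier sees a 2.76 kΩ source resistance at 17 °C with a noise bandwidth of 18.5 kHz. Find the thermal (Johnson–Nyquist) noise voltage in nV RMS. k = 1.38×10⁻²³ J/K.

904 nV

T = 17 °C + 273.15 = 290.15 K
V_n = √(4kTRB)
4kTRB = 4 × 1.38×10⁻²³ × 290.15 × 2.76×10³ × 1.85×10⁴ = 8.18×10⁻¹³ V²
V_n = √(8.18×10⁻¹³) = 9.04×10⁻⁷ V = 904 nV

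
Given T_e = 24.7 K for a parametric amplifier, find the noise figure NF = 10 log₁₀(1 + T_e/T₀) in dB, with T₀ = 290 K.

0.355 dB

F = 1 + T_e/T₀ = 1 + 24.7/290 = 1.08517
NF = 10 log₁₀(1.08517) = 0.355 dB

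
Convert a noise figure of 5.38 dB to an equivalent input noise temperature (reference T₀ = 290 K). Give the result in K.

F = 10^(5.38/10) = 3.45144
T_e = (F − 1)·T₀ = (3.45144 − 1) × 290 = 711 K

711 K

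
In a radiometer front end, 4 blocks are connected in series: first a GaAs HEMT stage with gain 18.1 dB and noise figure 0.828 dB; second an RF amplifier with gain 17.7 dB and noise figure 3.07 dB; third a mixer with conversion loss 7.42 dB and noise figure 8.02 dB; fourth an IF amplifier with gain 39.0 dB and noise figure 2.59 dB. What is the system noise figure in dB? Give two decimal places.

0.89 dB

Convert to linear (a loss of L dB is a gain of −L dB): F_i = 10^(NF_i/10), G_i = 10^(G_i,dB/10)
  Stage 1: F_1 = 10^(0.828/10) = 1.210, G_1 = 10^(18.1/10) = 64.57
  Stage 2: F_2 = 10^(3.07/10) = 2.028, G_2 = 10^(17.7/10) = 58.88
  Stage 3: F_3 = 10^(8.02/10) = 6.339, G_3 = 10^(−7.42/10) = 0.1811
  Stage 4: F_4 = 10^(2.59/10) = 1.816, G_4 = 10^(39.0/10) = 7943
Friis cascade:
  F = 1.210 + (2.028 − 1)/64.57 + (6.339 − 1)/3802 + (1.816 − 1)/688.7 = 1.229
NF = 10 log₁₀(1.229) = 0.89 dB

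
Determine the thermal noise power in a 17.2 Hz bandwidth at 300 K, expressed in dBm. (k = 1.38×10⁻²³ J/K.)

P_n = kTB = 1.38×10⁻²³ × 300 × 1.72×10¹ = 7.12×10⁻²⁰ W
In dBm: 10 log₁₀(7.12×10⁻²⁰ / 10⁻³) = −161.5 dBm

−161.5 dBm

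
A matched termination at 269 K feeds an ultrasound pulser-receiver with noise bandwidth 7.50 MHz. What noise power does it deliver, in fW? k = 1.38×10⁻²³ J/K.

P_n = kTB = 1.38×10⁻²³ × 269 × 7.50×10⁶ = 2.78×10⁻¹⁴ W = 27.8 fW

27.8 fW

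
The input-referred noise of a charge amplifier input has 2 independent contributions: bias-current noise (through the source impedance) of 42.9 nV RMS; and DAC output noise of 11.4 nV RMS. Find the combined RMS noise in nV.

Uncorrelated sources add in power (mean-square): V_tot = √(ΣV_i²)
V_tot = √[(4.29×10⁻⁸)² + (1.14×10⁻⁸)²] = 4.44×10⁻⁸ V = 44.4 nV

44.4 nV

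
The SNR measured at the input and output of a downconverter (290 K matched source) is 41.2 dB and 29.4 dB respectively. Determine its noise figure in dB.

11.8 dB

NF (dB) = SNR_in(dB) − SNR_out(dB) when the source is at T₀
NF = 41.2 − 29.4 = 11.8 dB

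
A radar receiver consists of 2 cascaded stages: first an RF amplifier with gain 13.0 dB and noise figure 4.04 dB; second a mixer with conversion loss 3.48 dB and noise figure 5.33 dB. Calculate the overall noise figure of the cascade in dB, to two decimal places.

Convert to linear (a loss of L dB is a gain of −L dB): F_i = 10^(NF_i/10), G_i = 10^(G_i,dB/10)
  Stage 1: F_1 = 10^(4.04/10) = 2.535, G_1 = 10^(13.0/10) = 19.95
  Stage 2: F_2 = 10^(5.33/10) = 3.412, G_2 = 10^(−3.48/10) = 0.4487
Friis cascade:
  F = 2.535 + (3.412 − 1)/19.95 = 2.656
NF = 10 log₁₀(2.656) = 4.24 dB

4.24 dB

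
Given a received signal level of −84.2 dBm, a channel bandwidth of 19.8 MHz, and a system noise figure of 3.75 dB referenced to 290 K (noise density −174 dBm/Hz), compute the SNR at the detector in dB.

Noise floor: N = −174 + 10 log₁₀(B) + NF
10 log₁₀(1.98×10⁷) = 72.97 dB
N = −174 + 72.97 + 3.75 = −97.28 dBm
SNR = P_sig − N = −84.2 − (−97.28) = 13.08 dB → 13.1 dB

13.1 dB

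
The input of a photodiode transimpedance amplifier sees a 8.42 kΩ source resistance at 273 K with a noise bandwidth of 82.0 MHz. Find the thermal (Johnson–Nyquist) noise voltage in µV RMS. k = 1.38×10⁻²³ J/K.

102 µV

V_n = √(4kTRB)
4kTRB = 4 × 1.38×10⁻²³ × 273 × 8.42×10³ × 8.20×10⁷ = 1.04×10⁻⁸ V²
V_n = √(1.04×10⁻⁸) = 1.02×10⁻⁴ V = 102 µV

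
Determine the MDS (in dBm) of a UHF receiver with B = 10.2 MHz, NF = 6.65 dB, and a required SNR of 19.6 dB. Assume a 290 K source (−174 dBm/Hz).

−77.7 dBm

Sensitivity = −174 + 10 log₁₀(B) + NF + SNR_min
= −174 + 70.09 + 6.65 + 19.6
= −77.66 dBm → −77.7 dBm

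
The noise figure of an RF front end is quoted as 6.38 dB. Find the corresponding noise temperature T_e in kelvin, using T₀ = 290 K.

F = 10^(6.38/10) = 4.3451
T_e = (F − 1)·T₀ = (4.3451 − 1) × 290 = 970 K

970 K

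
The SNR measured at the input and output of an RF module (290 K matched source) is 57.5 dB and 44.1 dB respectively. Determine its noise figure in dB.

13.4 dB

NF (dB) = SNR_in(dB) − SNR_out(dB) when the source is at T₀
NF = 57.5 − 44.1 = 13.4 dB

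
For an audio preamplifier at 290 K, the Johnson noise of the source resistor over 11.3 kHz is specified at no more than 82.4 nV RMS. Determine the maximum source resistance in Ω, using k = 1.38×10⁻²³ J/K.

37.5 Ω

Johnson–Nyquist: V_n = √(4kTRB) ⇒ R = V_n² / (4kTB)
4kTB = 4 × 1.38×10⁻²³ × 290 × 1.13×10⁴ = 1.81×10⁻¹⁶
R = (8.24×10⁻⁸)² / 1.81×10⁻¹⁶ = 3.75×10¹ Ω = 37.5 Ω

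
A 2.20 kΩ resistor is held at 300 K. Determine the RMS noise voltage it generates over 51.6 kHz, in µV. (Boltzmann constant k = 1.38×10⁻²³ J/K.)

V_n = √(4kTRB)
4kTRB = 4 × 1.38×10⁻²³ × 300 × 2.20×10³ × 5.16×10⁴ = 1.88×10⁻¹² V²
V_n = √(1.88×10⁻¹²) = 1.37×10⁻⁶ V = 1.37 µV

1.37 µV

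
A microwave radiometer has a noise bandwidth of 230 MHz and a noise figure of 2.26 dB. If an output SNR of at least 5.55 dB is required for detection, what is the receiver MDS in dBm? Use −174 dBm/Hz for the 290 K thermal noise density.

−82.6 dBm

Sensitivity = −174 + 10 log₁₀(B) + NF + SNR_min
= −174 + 83.62 + 2.26 + 5.55
= −82.57 dBm → −82.6 dBm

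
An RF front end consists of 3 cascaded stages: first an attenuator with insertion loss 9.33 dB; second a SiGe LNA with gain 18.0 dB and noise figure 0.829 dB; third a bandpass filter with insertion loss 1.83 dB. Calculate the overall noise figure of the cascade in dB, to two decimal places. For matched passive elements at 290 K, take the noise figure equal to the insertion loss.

Convert to linear (a loss of L dB is a gain of −L dB): F_i = 10^(NF_i/10), G_i = 10^(G_i,dB/10)
  Stage 1: F_1 = 10^(9.33/10) = 8.570, G_1 = 10^(−9.33/10) = 0.1167
  Stage 2: F_2 = 10^(0.829/10) = 1.210, G_2 = 10^(18.0/10) = 63.10
  Stage 3: F_3 = 10^(1.83/10) = 1.524, G_3 = 10^(−1.83/10) = 0.6561
Friis cascade:
  F = 8.570 + (1.210 − 1)/0.1167 + (1.524 − 1)/7.362 = 10.44
NF = 10 log₁₀(10.44) = 10.19 dB

10.19 dB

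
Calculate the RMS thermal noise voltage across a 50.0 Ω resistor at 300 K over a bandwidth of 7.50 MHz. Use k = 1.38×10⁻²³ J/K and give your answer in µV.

2.49 µV

V_n = √(4kTRB)
4kTRB = 4 × 1.38×10⁻²³ × 300 × 5.00×10¹ × 7.50×10⁶ = 6.21×10⁻¹² V²
V_n = √(6.21×10⁻¹²) = 2.49×10⁻⁶ V = 2.49 µV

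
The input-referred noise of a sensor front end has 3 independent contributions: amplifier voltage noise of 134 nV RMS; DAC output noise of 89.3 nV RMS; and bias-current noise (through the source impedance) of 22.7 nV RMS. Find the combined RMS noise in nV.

163 nV

Uncorrelated sources add in power (mean-square): V_tot = √(ΣV_i²)
V_tot = √[(1.34×10⁻⁷)² + (8.93×10⁻⁸)² + (2.27×10⁻⁸)²] = 1.63×10⁻⁷ V = 163 nV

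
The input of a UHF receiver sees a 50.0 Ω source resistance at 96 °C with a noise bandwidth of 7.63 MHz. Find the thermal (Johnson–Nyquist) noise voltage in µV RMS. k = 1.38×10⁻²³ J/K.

T = 96 °C + 273.15 = 369.15 K
V_n = √(4kTRB)
4kTRB = 4 × 1.38×10⁻²³ × 369.15 × 5.00×10¹ × 7.63×10⁶ = 7.77×10⁻¹² V²
V_n = √(7.77×10⁻¹²) = 2.79×10⁻⁶ V = 2.79 µV

2.79 µV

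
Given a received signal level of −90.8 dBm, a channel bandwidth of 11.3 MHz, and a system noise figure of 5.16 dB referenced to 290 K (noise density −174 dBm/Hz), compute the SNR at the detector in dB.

7.5 dB

Noise floor: N = −174 + 10 log₁₀(B) + NF
10 log₁₀(1.13×10⁷) = 70.53 dB
N = −174 + 70.53 + 5.16 = −98.31 dBm
SNR = P_sig − N = −90.8 − (−98.31) = 7.51 dB → 7.5 dB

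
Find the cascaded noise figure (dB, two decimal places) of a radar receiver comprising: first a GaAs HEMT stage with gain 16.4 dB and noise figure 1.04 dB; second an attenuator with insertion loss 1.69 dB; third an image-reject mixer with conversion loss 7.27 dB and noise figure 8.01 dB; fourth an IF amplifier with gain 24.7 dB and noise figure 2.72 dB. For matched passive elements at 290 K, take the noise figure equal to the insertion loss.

Convert to linear (a loss of L dB is a gain of −L dB): F_i = 10^(NF_i/10), G_i = 10^(G_i,dB/10)
  Stage 1: F_1 = 10^(1.04/10) = 1.271, G_1 = 10^(16.4/10) = 43.65
  Stage 2: F_2 = 10^(1.69/10) = 1.476, G_2 = 10^(−1.69/10) = 0.6776
  Stage 3: F_3 = 10^(8.01/10) = 6.324, G_3 = 10^(−7.27/10) = 0.1875
  Stage 4: F_4 = 10^(2.72/10) = 1.871, G_4 = 10^(24.7/10) = 295.1
Friis cascade:
  F = 1.271 + (1.476 − 1)/43.65 + (6.324 − 1)/29.58 + (1.871 − 1)/5.546 = 1.618
NF = 10 log₁₀(1.618) = 2.09 dB

2.09 dB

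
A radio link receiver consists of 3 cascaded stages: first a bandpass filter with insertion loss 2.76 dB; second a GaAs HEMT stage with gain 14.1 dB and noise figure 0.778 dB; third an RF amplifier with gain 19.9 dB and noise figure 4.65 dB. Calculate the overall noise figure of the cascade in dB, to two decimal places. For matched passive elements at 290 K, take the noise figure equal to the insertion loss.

Convert to linear (a loss of L dB is a gain of −L dB): F_i = 10^(NF_i/10), G_i = 10^(G_i,dB/10)
  Stage 1: F_1 = 10^(2.76/10) = 1.888, G_1 = 10^(−2.76/10) = 0.5297
  Stage 2: F_2 = 10^(0.778/10) = 1.196, G_2 = 10^(14.1/10) = 25.70
  Stage 3: F_3 = 10^(4.65/10) = 2.917, G_3 = 10^(19.9/10) = 97.72
Friis cascade:
  F = 1.888 + (1.196 − 1)/0.5297 + (2.917 − 1)/13.61 = 2.399
NF = 10 log₁₀(2.399) = 3.80 dB

3.80 dB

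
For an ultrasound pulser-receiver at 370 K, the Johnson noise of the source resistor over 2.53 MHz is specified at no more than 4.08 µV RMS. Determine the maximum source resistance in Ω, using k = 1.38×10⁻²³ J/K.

322 Ω

Johnson–Nyquist: V_n = √(4kTRB) ⇒ R = V_n² / (4kTB)
4kTB = 4 × 1.38×10⁻²³ × 370 × 2.53×10⁶ = 5.17×10⁻¹⁴
R = (4.08×10⁻⁶)² / 5.17×10⁻¹⁴ = 3.22×10² Ω = 322 Ω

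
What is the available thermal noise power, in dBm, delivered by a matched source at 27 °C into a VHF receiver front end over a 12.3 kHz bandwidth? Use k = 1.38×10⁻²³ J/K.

−132.9 dBm

T = 27 °C + 273.15 = 300.15 K
P_n = kTB = 1.38×10⁻²³ × 300.15 × 1.23×10⁴ = 5.09×10⁻¹⁷ W
In dBm: 10 log₁₀(5.09×10⁻¹⁷ / 10⁻³) = −132.9 dBm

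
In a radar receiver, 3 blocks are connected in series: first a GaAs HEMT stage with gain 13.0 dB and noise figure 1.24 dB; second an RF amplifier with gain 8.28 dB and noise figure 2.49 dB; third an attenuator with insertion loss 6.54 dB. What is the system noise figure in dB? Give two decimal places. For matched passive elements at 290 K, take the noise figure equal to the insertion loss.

Convert to linear (a loss of L dB is a gain of −L dB): F_i = 10^(NF_i/10), G_i = 10^(G_i,dB/10)
  Stage 1: F_1 = 10^(1.24/10) = 1.330, G_1 = 10^(13.0/10) = 19.95
  Stage 2: F_2 = 10^(2.49/10) = 1.774, G_2 = 10^(8.28/10) = 6.730
  Stage 3: F_3 = 10^(6.54/10) = 4.508, G_3 = 10^(−6.54/10) = 0.2218
Friis cascade:
  F = 1.330 + (1.774 − 1)/19.95 + (4.508 − 1)/134.3 = 1.395
NF = 10 log₁₀(1.395) = 1.45 dB

1.45 dB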